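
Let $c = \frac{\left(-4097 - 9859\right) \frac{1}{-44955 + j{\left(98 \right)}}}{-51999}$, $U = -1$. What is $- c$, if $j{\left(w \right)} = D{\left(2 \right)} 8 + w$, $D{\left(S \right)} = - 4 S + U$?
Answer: $\frac{4652}{778754357} \approx 5.9736 \cdot 10^{-6}$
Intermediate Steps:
$D{\left(S \right)} = -1 - 4 S$ ($D{\left(S \right)} = - 4 S - 1 = -1 - 4 S$)
$j{\left(w \right)} = -72 + w$ ($j{\left(w \right)} = \left(-1 - 8\right) 8 + w = \left(-9\right) 8 + w = -72 + w$)
$c = - \frac{4652}{778754357}$ ($c = \frac{\left(-4097 - 9859\right) \frac{1}{-44955 + \left(-72 + 98\right)}}{-51999} = - \frac{13956}{-44955 + 26} \left(- \frac{1}{51999}\right) = - \frac{13956}{-44929} \left(- \frac{1}{51999}\right) = \left(-13956\right) \left(- \frac{1}{44929}\right) \left(- \frac{1}{51999}\right) = \frac{13956}{44929} \left(- \frac{1}{51999}\right) = - \frac{4652}{778754357} \approx -5.9736 \cdot 10^{-6}$)
$- c = \left(-1\right) \left(- \frac{4652}{778754357}\right) = \frac{4652}{778754357}$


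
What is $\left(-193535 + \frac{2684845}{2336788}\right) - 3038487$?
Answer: $- \frac{7552547540491}{2336788} \approx -3.232 \cdot 10^{6}$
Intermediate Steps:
$\left(-193535 + \frac{2684845}{2336788}\right) - 3038487 = - \frac{452247580735}{2336788} - 3038487 = - \frac{7552547540491}{2336788}$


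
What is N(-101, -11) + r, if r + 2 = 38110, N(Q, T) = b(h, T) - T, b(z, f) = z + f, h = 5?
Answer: 38113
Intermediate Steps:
b(z, f) = f + z
N(Q, T) = 5 (N(Q, T) = (T + 5) - T = (5 + T) - T = 5)
r = 38108 (r = -2 + 38110 = 38108)
N(-101, -11) + r = 5 + 38108 = 38113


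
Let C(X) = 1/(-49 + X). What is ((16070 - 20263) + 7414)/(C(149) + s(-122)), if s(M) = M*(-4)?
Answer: 322100/48801 ≈ 6.6003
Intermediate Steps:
s(M) = -4*M
((16070 - 20263) + 7414)/(C(149) + s(-122)) = ((16070 - 20263) + 7414)/(1/(-49 + 149) - 4*(-122)) = (-4193 + 7414)/(1/100 + 488) = 3221/(1/100 + 488) = 3221/(48801/100) = 3221*(100/48801) = 322100/48801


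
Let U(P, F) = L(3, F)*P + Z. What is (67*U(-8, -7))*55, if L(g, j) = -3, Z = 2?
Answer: 95810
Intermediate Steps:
U(P, F) = 2 - 3*P (U(P, F) = -3*P + 2 = 2 - 3*P)
(67*U(-8, -7))*55 = (67*(2 - 3*(-8)))*55 = (67*(2 + 24))*55 = (67*26)*55 = 1742*55 = 95810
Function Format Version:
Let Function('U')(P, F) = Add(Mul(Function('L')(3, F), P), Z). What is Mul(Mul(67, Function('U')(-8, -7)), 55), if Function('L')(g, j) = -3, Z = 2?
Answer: 95810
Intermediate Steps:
Function('U')(P, F) = Add(2, Mul(-3, P)) (Function('U')(P, F) = Add(Mul(-3, P), 2) = Add(2, Mul(-3, P)))
Mul(Mul(67, Function('U')(-8, -7)), 55) = Mul(Mul(67, Add(2, Mul(-3, -8))), 55) = Mul(Mul(67, Add(2, 24)), 55) = Mul(Mul(67, 26), 55) = Mul(1742, 55) = 95810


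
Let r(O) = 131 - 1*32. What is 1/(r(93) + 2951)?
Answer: 1/3050 ≈ 0.00032787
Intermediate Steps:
r(O) = 99 (r(O) = 131 - 32 = 99)
1/(r(93) + 2951) = 1/(99 + 2951) = 1/3050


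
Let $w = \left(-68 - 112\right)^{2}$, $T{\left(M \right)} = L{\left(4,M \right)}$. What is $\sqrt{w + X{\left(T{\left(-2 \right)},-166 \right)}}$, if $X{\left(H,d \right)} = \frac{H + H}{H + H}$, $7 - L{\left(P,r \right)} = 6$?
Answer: $\sqrt{32401} \approx 180.0$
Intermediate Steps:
$L{\left(P,r \right)} = 1$ ($L{\left(P,r \right)} = 7 - 6 = 1$)
$T{\left(M \right)} = 1$
$X{\left(H,d \right)} = 1$ ($X{\left(H,d \right)} = \frac{2 H}{2 H} = 2 H \frac{1}{2 H} = 1$)
$w = 32400$ ($w = \left(-180\right)^{2} = 32400$)
$\sqrt{w + X{\left(T{\left(-2 \right)},-166 \right)}} = \sqrt{32400 + 1} = \sqrt{32401}$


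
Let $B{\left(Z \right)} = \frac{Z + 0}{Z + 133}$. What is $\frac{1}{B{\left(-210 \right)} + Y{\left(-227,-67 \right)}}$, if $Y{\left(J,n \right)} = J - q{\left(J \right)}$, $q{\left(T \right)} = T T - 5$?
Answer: $- \frac{11}{569231} \approx -1.9324 \cdot 10^{-5}$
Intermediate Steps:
$q{\left(T \right)} = -5 + T^{2}$ ($q{\left(T \right)} = T^{2} - 5 = -5 + T^{2}$)
$Y{\left(J,n \right)} = 5 + J - J^{2}$ ($Y{\left(J,n \right)} = J - \left(-5 + J^{2}\right) = 5 + J - J^{2}$)
$B{\left(Z \right)} = \frac{Z}{133 + Z}$
$\frac{1}{B{\left(-210 \right)} + Y{\left(-227,-67 \right)}} = \frac{1}{- \frac{210}{133 - 210} - 51751} = \frac{1}{- \frac{210}{-77} - 51751} = \frac{1}{\left(-210\right) \left(- \frac{1}{77}\right) - 51751} = \frac{1}{\frac{30}{11} - 51751} = \frac{1}{- \frac{569231}{11}} = - \frac{11}{569231}$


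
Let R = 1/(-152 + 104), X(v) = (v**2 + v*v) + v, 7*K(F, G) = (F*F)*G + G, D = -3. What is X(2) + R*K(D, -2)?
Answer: 845/84 ≈ 10.060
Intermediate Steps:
K(F, G) = G/7 + G*F**2/7 (K(F, G) = ((F*F)*G + G)/7 = (F**2*G + G)/7 = (G*F**2 + G)/7 = (G + G*F**2)/7 = G/7 + G*F**2/7)
X(v) = v + 2*v**2 (X(v) = (v**2 + v**2) + v = 2*v**2 + v = v + 2*v**2)
R = -1/48 (R = 1/(-48) = -1/48 ≈ -0.020833)
X(2) + R*K(D, -2) = 2*(1 + 2*2) - (-2)*(1 + (-3)**2)/336 = 2*(1 + 4) - (-2)*(1 + 9)/336 = 2*5 - (-2)*10/336 = 10 - 1/48*(-20/7) = 10 + 5/84 = 845/84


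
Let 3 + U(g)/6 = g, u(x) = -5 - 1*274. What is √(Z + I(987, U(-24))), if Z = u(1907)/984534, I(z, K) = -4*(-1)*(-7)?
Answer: I*√3015652911706/328178 ≈ 5.2915*I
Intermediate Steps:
u(x) = -279 (u(x) = -5 - 274 = -279)
U(g) = -18 + 6*g
I(z, K) = -28 (I(z, K) = 4*(-7) = -28)
Z = -93/328178 (Z = -279/984534 = -279*1/984534 = -93/328178 ≈ -0.00028338)
√(Z + I(987, U(-24))) = √(-93/328178 - 28) = √(-9189077/328178) = I*√3015652911706/328178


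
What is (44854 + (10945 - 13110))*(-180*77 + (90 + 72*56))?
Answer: -415705482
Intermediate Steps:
(44854 + (10945 - 13110))*(-180*77 + (90 + 72*56)) = (44854 - 2165)*(-13860 + (90 + 4032)) = 42689*(-13860 + 4122) = 42689*(-9738) = -415705482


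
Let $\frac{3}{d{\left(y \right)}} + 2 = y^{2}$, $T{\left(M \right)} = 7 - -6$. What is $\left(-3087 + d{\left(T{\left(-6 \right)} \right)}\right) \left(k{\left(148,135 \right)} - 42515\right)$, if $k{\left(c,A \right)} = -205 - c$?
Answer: $\frac{22099568568}{167} \approx 1.3233 \cdot 10^{8}$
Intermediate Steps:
$T{\left(M \right)} = 13$ ($T{\left(M \right)} = 7 + 6 = 13$)
$d{\left(y \right)} = \frac{3}{-2 + y^{2}}$
$\left(-3087 + d{\left(T{\left(-6 \right)} \right)}\right) \left(k{\left(148,135 \right)} - 42515\right) = \left(-3087 + \frac{3}{-2 + 13^{2}}\right) \left(\left(-205 - 148\right) - 42515\right) = \left(-3087 + \frac{3}{-2 + 169}\right) \left(\left(-205 - 148\right) - 42515\right) = \left(-3087 + \frac{3}{167}\right) \left(-353 - 42515\right) = \left(-3087 + 3 \cdot \frac{1}{167}\right) \left(-42868\right) = \left(-3087 + \frac{3}{167}\right) \left(-42868\right) = \left(- \frac{515526}{167}\right) \left(-42868\right) = \frac{22099568568}{167}$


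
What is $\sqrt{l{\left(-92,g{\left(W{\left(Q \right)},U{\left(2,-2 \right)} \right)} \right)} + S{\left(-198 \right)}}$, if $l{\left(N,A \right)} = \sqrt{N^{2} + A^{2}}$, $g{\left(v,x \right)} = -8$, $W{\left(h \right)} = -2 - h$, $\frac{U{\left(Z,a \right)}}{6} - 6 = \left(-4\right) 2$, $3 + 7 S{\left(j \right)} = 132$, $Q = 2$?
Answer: $\frac{\sqrt{903 + 196 \sqrt{533}}}{7} \approx 10.525$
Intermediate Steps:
$S{\left(j \right)} = \frac{129}{7}$ ($S{\left(j \right)} = - \frac{3}{7} + \frac{1}{7} \cdot 132 = - \frac{3}{7} + \frac{132}{7} = \frac{129}{7}$)
$U{\left(Z,a \right)} = -12$ ($U{\left(Z,a \right)} = 36 + 6 \left(\left(-4\right) 2\right) = 36 + 6 \left(-8\right) = 36 - 48 = -12$)
$l{\left(N,A \right)} = \sqrt{A^{2} + N^{2}}$
$\sqrt{l{\left(-92,g{\left(W{\left(Q \right)},U{\left(2,-2 \right)} \right)} \right)} + S{\left(-198 \right)}} = \sqrt{\sqrt{\left(-8\right)^{2} + \left(-92\right)^{2}} + \frac{129}{7}} = \sqrt{\sqrt{64 + 8464} + \frac{129}{7}} = \sqrt{\sqrt{8528} + \frac{129}{7}} = \sqrt{4 \sqrt{533} + \frac{129}{7}} = \sqrt{\frac{129}{7} + 4 \sqrt{533}}$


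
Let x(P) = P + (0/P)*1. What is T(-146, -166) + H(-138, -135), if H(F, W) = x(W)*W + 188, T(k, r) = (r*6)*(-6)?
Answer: 24389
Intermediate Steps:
T(k, r) = -36*r (T(k, r) = (6*r)*(-6) = -36*r)
x(P) = P (x(P) = P + 0*1 = P + 0 = P)
H(F, W) = 188 + W**2 (H(F, W) = W*W + 188 = W**2 + 188 = 188 + W**2)
T(-146, -166) + H(-138, -135) = -36*(-166) + (188 + (-135)**2) = 5976 + (188 + 18225) = 5976 + 18413 = 24389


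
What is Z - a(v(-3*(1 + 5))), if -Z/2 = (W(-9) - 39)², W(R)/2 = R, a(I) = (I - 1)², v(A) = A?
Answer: -6859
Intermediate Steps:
a(I) = (-1 + I)²
W(R) = 2*R
Z = -6498 (Z = -2*(2*(-9) - 39)² = -2*(-18 - 39)² = -2*(-57)² = -2*3249 = -6498)
Z - a(v(-3*(1 + 5))) = -6498 - (-1 - 3*(1 + 5))² = -6498 - (-1 - 3*6)² = -6498 - (-1 - 18)² = -6498 - 1*(-19)² = -6498 - 1*361 = -6498 - 361 = -6859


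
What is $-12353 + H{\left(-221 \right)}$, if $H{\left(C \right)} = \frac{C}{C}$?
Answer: $-12352$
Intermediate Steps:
$H{\left(C \right)} = 1$
$-12353 + H{\left(-221 \right)} = -12353 + 1 = -12352$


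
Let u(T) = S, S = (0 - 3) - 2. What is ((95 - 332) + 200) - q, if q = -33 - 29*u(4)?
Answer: -149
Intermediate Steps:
S = -5 (S = -3 - 2 = -5)
u(T) = -5
q = 112 (q = -33 - 29*(-5) = -33 + 145 = 112)
((95 - 332) + 200) - q = ((95 - 332) + 200) - 1*112 = (-237 + 200) - 112 = -37 - 112 = -149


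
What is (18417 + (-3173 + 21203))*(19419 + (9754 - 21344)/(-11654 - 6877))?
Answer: 4372000844771/6177 ≈ 7.0779e+8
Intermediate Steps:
(18417 + (-3173 + 21203))*(19419 + (9754 - 21344)/(-11654 - 6877)) = (18417 + 18030)*(19419 - 11590/(-18531)) = 36447*(19419 - 11590*(-1/18531)) = 36447*(19419 + 11590/18531) = 36447*(359865079/18531) = 4372000844771/6177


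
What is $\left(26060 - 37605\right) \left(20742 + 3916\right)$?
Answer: $-284676610$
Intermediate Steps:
$\left(26060 - 37605\right) \left(20742 + 3916\right) = \left(26060 - 37605\right) 24658 = \left(-11545\right) 24658 = -284676610$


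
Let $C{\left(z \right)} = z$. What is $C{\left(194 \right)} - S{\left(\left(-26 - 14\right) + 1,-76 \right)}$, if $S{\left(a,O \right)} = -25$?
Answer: $219$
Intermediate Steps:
$C{\left(194 \right)} - S{\left(\left(-26 - 14\right) + 1,-76 \right)} = 194 - -25 = 194 + 25 = 219$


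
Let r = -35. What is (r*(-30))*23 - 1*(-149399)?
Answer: 173549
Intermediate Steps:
(r*(-30))*23 - 1*(-149399) = -35*(-30)*23 - 1*(-149399) = 1050*23 + 149399 = 24150 + 149399 = 173549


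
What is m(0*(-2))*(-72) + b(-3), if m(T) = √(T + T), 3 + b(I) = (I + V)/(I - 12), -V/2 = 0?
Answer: -14/5 ≈ -2.8000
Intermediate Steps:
V = 0 (V = -2*0 = 0)
b(I) = -3 + I/(-12 + I) (b(I) = -3 + (I + 0)/(I - 12) = -3 + I/(-12 + I))
m(T) = √2*√T (m(T) = √(2*T) = √2*√T)
m(0*(-2))*(-72) + b(-3) = (√2*√(0*(-2)))*(-72) + 2*(18 - 1*(-3))/(-12 - 3) = (√2*√0)*(-72) + 2*(18 + 3)/(-15) = (√2*0)*(-72) + 2*(-1/15)*21 = 0*(-72) - 14/5 = 0 - 14/5 = -14/5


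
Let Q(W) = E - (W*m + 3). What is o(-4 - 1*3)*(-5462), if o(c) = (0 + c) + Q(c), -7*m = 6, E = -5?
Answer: 114702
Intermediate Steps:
m = -6/7 (m = -⅐*6 = -6/7 ≈ -0.85714)
Q(W) = -8 + 6*W/7 (Q(W) = -5 - (W*(-6/7) + 3) = -5 - (-6*W/7 + 3) = -5 - (3 - 6*W/7) = -5 + (-3 + 6*W/7) = -8 + 6*W/7)
o(c) = -8 + 13*c/7 (o(c) = (0 + c) + (-8 + 6*c/7) = c + (-8 + 6*c/7) = -8 + 13*c/7)
o(-4 - 1*3)*(-5462) = (-8 + 13*(-4 - 1*3)/7)*(-5462) = (-8 + 13*(-4 - 3)/7)*(-5462) = (-8 + (13/7)*(-7))*(-5462) = (-8 - 13)*(-5462) = -21*(-5462) = 114702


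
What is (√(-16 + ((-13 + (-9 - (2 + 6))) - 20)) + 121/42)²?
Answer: -101783/1764 + 121*I*√66/21 ≈ -57.7 + 46.81*I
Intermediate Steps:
(√(-16 + ((-13 + (-9 - (2 + 6))) - 20)) + 121/42)² = (√(-16 + ((-13 + (-9 - 1*8)) - 20)) + 121*(1/42))² = (√(-16 + ((-13 + (-9 - 8)) - 20)) + 121/42)² = (√(-16 + ((-13 - 17) - 20)) + 121/42)² = (√(-16 + (-30 - 20)) + 121/42)² = (√(-16 - 50) + 121/42)² = (√(-66) + 121/42)² = (I*√66 + 121/42)² = (121/42 + I*√66)²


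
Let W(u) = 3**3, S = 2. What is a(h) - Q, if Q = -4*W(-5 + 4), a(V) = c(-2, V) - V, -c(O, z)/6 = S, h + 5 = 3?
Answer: 98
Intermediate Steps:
h = -2 (h = -5 + 3 = -2)
c(O, z) = -12 (c(O, z) = -6*2 = -12)
W(u) = 27
a(V) = -12 - V
Q = -108 (Q = -4*27 = -108)
a(h) - Q = (-12 - 1*(-2)) - 1*(-108) = (-12 + 2) + 108 = -10 + 108 = 98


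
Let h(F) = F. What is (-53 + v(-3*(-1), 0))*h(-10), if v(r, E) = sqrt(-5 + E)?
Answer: 530 - 10*I*sqrt(5) ≈ 530.0 - 22.361*I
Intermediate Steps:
(-53 + v(-3*(-1), 0))*h(-10) = (-53 + sqrt(-5 + 0))*(-10) = (-53 + sqrt(-5))*(-10) = (-53 + I*sqrt(5))*(-10) = 530 - 10*I*sqrt(5)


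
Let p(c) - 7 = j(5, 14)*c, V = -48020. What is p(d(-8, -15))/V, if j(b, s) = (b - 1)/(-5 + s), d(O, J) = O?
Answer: -31/432180 ≈ -7.1729e-5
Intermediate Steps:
j(b, s) = (-1 + b)/(-5 + s)
p(c) = 7 + 4*c/9 (p(c) = 7 + ((-1 + 5)/(-5 + 14))*c = 7 + (4/9)*c = 7 + ((1/9)*4)*c = 7 + 4*c/9)
p(d(-8, -15))/V = (7 + (4/9)*(-8))/(-48020) = (7 - 32/9)*(-1/48020) = (31/9)*(-1/48020) = -31/432180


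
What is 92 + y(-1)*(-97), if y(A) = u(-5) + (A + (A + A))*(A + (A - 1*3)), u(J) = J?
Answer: -878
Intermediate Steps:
y(A) = -5 + 3*A*(-3 + 2*A) (y(A) = -5 + (A + (A + A))*(A + (A - 1*3)) = -5 + (A + 2*A)*(A + (A - 3)) = -5 + (3*A)*(A + (-3 + A)) = -5 + (3*A)*(-3 + 2*A) = -5 + 3*A*(-3 + 2*A))
92 + y(-1)*(-97) = 92 + (-5 - 9*(-1) + 6*(-1)²)*(-97) = 92 + (-5 + 9 + 6*1)*(-97) = 92 + (-5 + 9 + 6)*(-97) = 92 + 10*(-97) = 92 - 970 = -878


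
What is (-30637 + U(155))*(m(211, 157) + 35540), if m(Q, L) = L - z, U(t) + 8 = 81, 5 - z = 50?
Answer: -1092418488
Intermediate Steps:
z = -45 (z = 5 - 1*50 = 5 - 50 = -45)
U(t) = 73 (U(t) = -8 + 81 = 73)
m(Q, L) = 45 + L (m(Q, L) = L - 1*(-45) = L + 45 = 45 + L)
(-30637 + U(155))*(m(211, 157) + 35540) = (-30637 + 73)*((45 + 157) + 35540) = -30564*(202 + 35540) = -30564*35742 = -1092418488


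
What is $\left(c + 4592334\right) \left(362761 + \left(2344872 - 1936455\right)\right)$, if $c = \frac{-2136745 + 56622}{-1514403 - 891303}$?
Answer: $\frac{4259913060741734003}{1202853} \approx 3.5415 \cdot 10^{12}$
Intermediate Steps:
$c = \frac{2080123}{2405706}$ ($c = - \frac{2080123}{-2405706} = \left(-2080123\right) \left(- \frac{1}{2405706}\right) = \frac{2080123}{2405706} \approx 0.86466$)
$\left(c + 4592334\right) \left(362761 + \left(2344872 - 1936455\right)\right) = \left(\frac{2080123}{2405706} + 4592334\right) \left(362761 + \left(2344872 - 1936455\right)\right) = \frac{11047807537927 \left(362761 + 408417\right)}{2405706} = \frac{11047807537927}{2405706} \cdot 771178 = \frac{4259913060741734003}{1202853}$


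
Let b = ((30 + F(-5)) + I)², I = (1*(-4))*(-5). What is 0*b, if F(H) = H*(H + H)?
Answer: 0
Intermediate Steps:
I = 20 (I = -4*(-5) = 20)
F(H) = 2*H² (F(H) = H*(2*H) = 2*H²)
b = 10000 (b = ((30 + 2*(-5)²) + 20)² = ((30 + 2*25) + 20)² = ((30 + 50) + 20)² = (80 + 20)² = 100² = 10000)
0*b = 0*10000 = 0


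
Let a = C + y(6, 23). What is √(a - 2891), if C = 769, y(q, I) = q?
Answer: 46*I ≈ 46.0*I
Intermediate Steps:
a = 775 (a = 769 + 6 = 775)
√(a - 2891) = √(775 - 2891) = √(-2116) = 46*I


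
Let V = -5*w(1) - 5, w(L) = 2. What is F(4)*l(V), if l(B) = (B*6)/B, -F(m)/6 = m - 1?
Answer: -108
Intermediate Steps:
V = -15 (V = -5*2 - 5 = -10 - 5 = -15)
F(m) = 6 - 6*m (F(m) = -6*(m - 1) = -6*(-1 + m) = 6 - 6*m)
l(B) = 6 (l(B) = (6*B)/B = 6)
F(4)*l(V) = (6 - 6*4)*6 = (6 - 24)*6 = -18*6 = -108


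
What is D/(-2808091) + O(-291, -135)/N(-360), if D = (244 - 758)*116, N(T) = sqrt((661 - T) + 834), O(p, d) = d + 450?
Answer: 59624/2808091 + 9*sqrt(1855)/53 ≈ 7.3350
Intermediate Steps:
O(p, d) = 450 + d
N(T) = sqrt(1495 - T)
D = -59624 (D = -514*116 = -59624)
D/(-2808091) + O(-291, -135)/N(-360) = -59624/(-2808091) + (450 - 135)/(sqrt(1495 - 1*(-360))) = -59624*(-1/2808091) + 315/(sqrt(1495 + 360)) = 59624/2808091 + 315/(sqrt(1855)) = 59624/2808091 + 315*(sqrt(1855)/1855) = 59624/2808091 + 9*sqrt(1855)/53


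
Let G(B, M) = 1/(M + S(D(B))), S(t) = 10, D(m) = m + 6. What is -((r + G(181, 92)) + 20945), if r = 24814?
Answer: -4667419/102 ≈ -45759.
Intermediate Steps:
D(m) = 6 + m
G(B, M) = 1/(10 + M) (G(B, M) = 1/(M + 10) = 1/(10 + M))
-((r + G(181, 92)) + 20945) = -((24814 + 1/(10 + 92)) + 20945) = -((24814 + 1/102) + 20945) = -(2531029/102 + 20945) = -1*4667419/102 = -4667419/102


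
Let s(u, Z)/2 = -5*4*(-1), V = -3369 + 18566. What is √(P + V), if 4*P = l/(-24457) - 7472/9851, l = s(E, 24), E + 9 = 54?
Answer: √882103282014814640151/240925907 ≈ 123.28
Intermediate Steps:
E = 45 (E = -9 + 54 = 45)
V = 15197
s(u, Z) = 40 (s(u, Z) = 2*(-5*4*(-1)) = 2*(-20*(-1)) = 2*20 = 40)
l = 40
P = -45784186/240925907 (P = (40/(-24457) - 7472/9851)/4 = (40*(-1/24457) - 7472*1/9851)/4 = (-40/24457 - 7472/9851)/4 = (¼)*(-183136744/240925907) = -45784186/240925907 ≈ -0.19003)
√(P + V) = √(-45784186/240925907 + 15197) = √(3661305224493/240925907) = √882103282014814640151/240925907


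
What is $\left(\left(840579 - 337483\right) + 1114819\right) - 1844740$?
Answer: $-226825$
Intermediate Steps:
$\left(\left(840579 - 337483\right) + 1114819\right) - 1844740 = \left(503096 + 1114819\right) - 1844740 = 1617915 - 1844740 = -226825$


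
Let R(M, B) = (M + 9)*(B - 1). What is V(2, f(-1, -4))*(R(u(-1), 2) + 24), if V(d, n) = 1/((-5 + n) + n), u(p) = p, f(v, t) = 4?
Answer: 32/3 ≈ 10.667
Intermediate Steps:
R(M, B) = (-1 + B)*(9 + M) (R(M, B) = (9 + M)*(-1 + B) = (-1 + B)*(9 + M))
V(d, n) = 1/(-5 + 2*n)
V(2, f(-1, -4))*(R(u(-1), 2) + 24) = ((-9 - 1*(-1) + 9*2 + 2*(-1)) + 24)/(-5 + 2*4) = ((-9 + 1 + 18 - 2) + 24)/(-5 + 8) = (8 + 24)/3 = (⅓)*32 = 32/3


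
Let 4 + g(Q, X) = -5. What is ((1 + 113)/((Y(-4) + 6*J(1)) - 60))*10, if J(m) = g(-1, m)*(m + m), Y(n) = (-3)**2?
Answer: -380/53 ≈ -7.1698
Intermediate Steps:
g(Q, X) = -9 (g(Q, X) = -4 - 5 = -9)
Y(n) = 9
J(m) = -18*m (J(m) = -9*(m + m) = -18*m)
((1 + 113)/((Y(-4) + 6*J(1)) - 60))*10 = ((1 + 113)/((9 + 6*(-18*1)) - 60))*10 = (114/((9 + 6*(-18)) - 60))*10 = (114/((9 - 108) - 60))*10 = (114/(-99 - 60))*10 = (114/(-159))*10 = (114*(-1/159))*10 = -38/53*10 = -380/53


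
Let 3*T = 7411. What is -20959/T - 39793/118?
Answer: -302325409/874498 ≈ -345.71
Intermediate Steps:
T = 7411/3 (T = (⅓)*7411 = 7411/3 ≈ 2470.3)
-20959/T - 39793/118 = -20959/7411/3 - 39793/118 = -20959*3/7411 - 39793*1/118 = -62877/7411 - 39793/118 = -302325409/874498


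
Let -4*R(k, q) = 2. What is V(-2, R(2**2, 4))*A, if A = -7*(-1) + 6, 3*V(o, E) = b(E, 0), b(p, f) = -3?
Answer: -13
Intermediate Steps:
R(k, q) = -1/2 (R(k, q) = -1/4*2 = -1/2)
V(o, E) = -1 (V(o, E) = (1/3)*(-3) = -1)
A = 13 (A = 7 + 6 = 13)
V(-2, R(2**2, 4))*A = -1*13 = -13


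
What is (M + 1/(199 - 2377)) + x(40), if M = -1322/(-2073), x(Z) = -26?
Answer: -38170867/1504998 ≈ -25.363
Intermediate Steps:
M = 1322/2073 (M = -1322*(-1/2073) = 1322/2073 ≈ 0.63772)
(M + 1/(199 - 2377)) + x(40) = (1322/2073 + 1/(199 - 2377)) - 26 = (1322/2073 + 1/(-2178)) - 26 = (1322/2073 - 1/2178) - 26 = 959081/1504998 - 26 = -38170867/1504998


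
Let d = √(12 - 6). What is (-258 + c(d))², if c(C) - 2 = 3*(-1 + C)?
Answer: 67135 - 1554*√6 ≈ 63329.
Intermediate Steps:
d = √6 ≈ 2.4495
c(C) = -1 + 3*C (c(C) = 2 + 3*(-1 + C) = 2 + (-3 + 3*C) = -1 + 3*C)
(-258 + c(d))² = (-258 + (-1 + 3*√6))² = (-259 + 3*√6)²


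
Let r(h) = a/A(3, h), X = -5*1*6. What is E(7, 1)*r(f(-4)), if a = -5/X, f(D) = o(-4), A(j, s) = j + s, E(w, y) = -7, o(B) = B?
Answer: 7/6 ≈ 1.1667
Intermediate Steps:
X = -30 (X = -5*6 = -30)
f(D) = -4
a = ⅙ (a = -5/(-30) = -5*(-1/30) = ⅙ ≈ 0.16667)
r(h) = 1/(6*(3 + h))
E(7, 1)*r(f(-4)) = -7/(6*(3 - 4)) = -7/(6*(-1)) = -7*(-1)/6 = -7*(-⅙) = 7/6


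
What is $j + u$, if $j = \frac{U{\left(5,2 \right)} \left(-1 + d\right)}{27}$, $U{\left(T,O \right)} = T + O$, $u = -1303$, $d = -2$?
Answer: $- \frac{11734}{9} \approx -1303.8$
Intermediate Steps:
$U{\left(T,O \right)} = O + T$
$j = - \frac{7}{9}$ ($j = \frac{\left(2 + 5\right) \left(-1 - 2\right)}{27} = 7 \left(-3\right) \frac{1}{27} = \left(-21\right) \frac{1}{27} = - \frac{7}{9} \approx -0.77778$)
$j + u = - \frac{7}{9} - 1303 = - \frac{11734}{9}$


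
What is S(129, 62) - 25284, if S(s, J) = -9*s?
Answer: -26445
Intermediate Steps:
S(129, 62) - 25284 = -9*129 - 25284 = -1161 - 25284 = -26445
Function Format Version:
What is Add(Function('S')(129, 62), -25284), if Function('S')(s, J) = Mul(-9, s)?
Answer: -26445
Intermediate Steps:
Add(Function('S')(129, 62), -25284) = Add(Mul(-9, 129), -25284) = Add(-1161, -25284) = -26445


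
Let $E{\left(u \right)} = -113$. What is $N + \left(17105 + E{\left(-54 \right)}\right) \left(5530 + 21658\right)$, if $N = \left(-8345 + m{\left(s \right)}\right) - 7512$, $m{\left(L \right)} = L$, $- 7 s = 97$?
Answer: $\frac{3233738376}{7} \approx 4.6196 \cdot 10^{8}$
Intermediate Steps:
$s = - \frac{97}{7}$ ($s = \left(- \frac{1}{7}\right) 97 = - \frac{97}{7} \approx -13.857$)
$N = - \frac{111096}{7}$ ($N = \left(-8345 - \frac{97}{7}\right) - 7512 = - \frac{58512}{7} - 7512 = - \frac{111096}{7} \approx -15871.0$)
$N + \left(17105 + E{\left(-54 \right)}\right) \left(5530 + 21658\right) = - \frac{111096}{7} + \left(17105 - 113\right) \left(5530 + 21658\right) = - \frac{111096}{7} + 16992 \cdot 27188 = - \frac{111096}{7} + 461978496 = \frac{3233738376}{7}$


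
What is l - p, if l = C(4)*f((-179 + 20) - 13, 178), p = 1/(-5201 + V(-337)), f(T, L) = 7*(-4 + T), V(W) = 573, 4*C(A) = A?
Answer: -5701695/4628 ≈ -1232.0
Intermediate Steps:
C(A) = A/4
f(T, L) = -28 + 7*T
p = -1/4628 (p = 1/(-5201 + 573) = 1/(-4628) = -1/4628 ≈ -0.00021608)
l = -1232 (l = ((¼)*4)*(-28 + 7*((-179 + 20) - 13)) = 1*(-28 + 7*(-159 - 13)) = 1*(-28 + 7*(-172)) = 1*(-28 - 1204) = 1*(-1232) = -1232)
l - p = -1232 - 1*(-1/4628) = -1232 + 1/4628 = -5701695/4628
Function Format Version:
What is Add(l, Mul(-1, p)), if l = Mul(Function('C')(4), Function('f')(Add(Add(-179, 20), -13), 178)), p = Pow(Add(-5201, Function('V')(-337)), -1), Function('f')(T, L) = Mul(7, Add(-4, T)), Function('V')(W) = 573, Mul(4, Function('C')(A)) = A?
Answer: Rational(-5701695, 4628) ≈ -1232.0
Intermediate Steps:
Function('C')(A) = Mul(Rational(1, 4), A)
Function('f')(T, L) = Add(-28, Mul(7, T))
p = Rational(-1, 4628) (p = Pow(Add(-5201, 573), -1) = Pow(-4628, -1) = Rational(-1, 4628) ≈ -0.00021608)
l = -1232 (l = Mul(Mul(Rational(1, 4), 4), Add(-28, Mul(7, Add(Add(-179, 20), -13)))) = Mul(1, Add(-28, Mul(7, Add(-159, -13)))) = Mul(1, Add(-28, Mul(7, -172))) = Mul(1, Add(-28, -1204)) = Mul(1, -1232) = -1232)
Add(l, Mul(-1, p)) = Add(-1232, Mul(-1, Rational(-1, 4628))) = Add(-1232, Rational(1, 4628)) = Rational(-5701695, 4628)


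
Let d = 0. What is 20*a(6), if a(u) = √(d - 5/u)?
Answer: 10*I*√30/3 ≈ 18.257*I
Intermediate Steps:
a(u) = √5*√(-1/u) (a(u) = √(0 - 5/u) = √(-5/u) = √5*√(-1/u))
20*a(6) = 20*(√5*√(-1/6)) = 20*(√5*√(-1*⅙)) = 20*(√5*√(-⅙)) = 20*(√5*(I*√6/6)) = 20*(I*√30/6) = 10*I*√30/3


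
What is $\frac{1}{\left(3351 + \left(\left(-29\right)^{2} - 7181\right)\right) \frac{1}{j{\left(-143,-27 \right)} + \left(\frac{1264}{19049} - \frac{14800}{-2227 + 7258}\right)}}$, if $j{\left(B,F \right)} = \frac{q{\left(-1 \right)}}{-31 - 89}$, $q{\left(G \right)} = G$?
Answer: $\frac{255597569}{266467317480} \approx 0.00095921$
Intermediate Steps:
$j{\left(B,F \right)} = \frac{1}{120}$ ($j{\left(B,F \right)} = - \frac{1}{-31 - 89} = - \frac{1}{-120} = \left(-1\right) \left(- \frac{1}{120}\right) = \frac{1}{120}$)
$\frac{1}{\left(3351 + \left(\left(-29\right)^{2} - 7181\right)\right) \frac{1}{j{\left(-143,-27 \right)} + \left(\frac{1264}{19049} - \frac{14800}{-2227 + 7258}\right)}} = \frac{1}{\left(3351 + \left(\left(-29\right)^{2} - 7181\right)\right) \frac{1}{\frac{1}{120} + \left(\frac{1264}{19049} - \frac{14800}{-2227 + 7258}\right)}} = \frac{1}{\left(3351 + \left(841 - 7181\right)\right) \frac{1}{\frac{1}{120} + \left(1264 \cdot \frac{1}{19049} - \frac{14800}{5031}\right)}} = \frac{1}{\left(3351 - 6340\right) \frac{1}{\frac{1}{120} + \left(\frac{1264}{19049} - \frac{14800}{5031}\right)}} = \frac{1}{\left(-2989\right) \frac{1}{\frac{1}{120} + \left(\frac{1264}{19049} - \frac{14800}{5031}\right)}} = \frac{1}{\left(-2989\right) \frac{1}{\frac{1}{120} - \frac{6408512}{2228733}}} = \frac{1}{\left(-2989\right) \frac{1}{- \frac{255597569}{89149320}}} = \frac{1}{\left(-2989\right) \left(- \frac{89149320}{255597569}\right)} = \frac{1}{\frac{266467317480}{255597569}} = \frac{255597569}{266467317480}$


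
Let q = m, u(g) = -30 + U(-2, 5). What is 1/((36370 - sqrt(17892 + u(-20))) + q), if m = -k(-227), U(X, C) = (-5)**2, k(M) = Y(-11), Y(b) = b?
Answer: 36381/1323559274 + sqrt(17887)/1323559274 ≈ 2.7588e-5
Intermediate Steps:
k(M) = -11
U(X, C) = 25
u(g) = -5 (u(g) = -30 + 25 = -5)
m = 11 (m = -1*(-11) = 11)
q = 11
1/((36370 - sqrt(17892 + u(-20))) + q) = 1/((36370 - sqrt(17892 - 5)) + 11) = 1/((36370 - sqrt(17887)) + 11) = 1/(36381 - sqrt(17887))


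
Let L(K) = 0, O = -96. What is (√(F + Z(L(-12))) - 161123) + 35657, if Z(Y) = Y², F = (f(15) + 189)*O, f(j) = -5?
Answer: -125466 + 16*I*√69 ≈ -1.2547e+5 + 132.91*I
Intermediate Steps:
F = -17664 (F = (-5 + 189)*(-96) = 184*(-96) = -17664)
(√(F + Z(L(-12))) - 161123) + 35657 = (√(-17664 + 0²) - 161123) + 35657 = (√(-17664 + 0) - 161123) + 35657 = (√(-17664) - 161123) + 35657 = (16*I*√69 - 161123) + 35657 = (-161123 + 16*I*√69) + 35657 = -125466 + 16*I*√69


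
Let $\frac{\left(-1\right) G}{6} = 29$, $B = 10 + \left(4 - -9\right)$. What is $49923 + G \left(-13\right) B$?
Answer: $101949$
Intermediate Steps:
$B = 23$ ($B = 10 + \left(4 + 9\right) = 10 + 13 = 23$)
$G = -174$ ($G = \left(-6\right) 29 = -174$)
$49923 + G \left(-13\right) B = 49923 + \left(-174\right) \left(-13\right) 23 = 49923 + 2262 \cdot 23 = 49923 + 52026 = 101949$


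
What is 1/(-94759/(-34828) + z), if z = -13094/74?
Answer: -1288636/224512833 ≈ -0.0057397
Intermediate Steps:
z = -6547/37 (z = -13094*1/74 = -6547/37 ≈ -176.95)
1/(-94759/(-34828) + z) = 1/(-94759/(-34828) - 6547/37) = 1/(-94759*(-1/34828) - 6547/37) = 1/(94759/34828 - 6547/37) = 1/(-224512833/1288636) = -1288636/224512833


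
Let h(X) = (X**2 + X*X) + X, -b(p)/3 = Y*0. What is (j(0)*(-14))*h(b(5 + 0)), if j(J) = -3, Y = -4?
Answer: 0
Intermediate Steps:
b(p) = 0 (b(p) = -(-12)*0 = -3*0 = 0)
h(X) = X + 2*X**2 (h(X) = (X**2 + X**2) + X = 2*X**2 + X = X + 2*X**2)
(j(0)*(-14))*h(b(5 + 0)) = (-3*(-14))*(0*(1 + 2*0)) = 42*(0*(1 + 0)) = 42*(0*1) = 42*0 = 0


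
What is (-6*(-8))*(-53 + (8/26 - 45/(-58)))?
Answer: -939480/377 ≈ -2492.0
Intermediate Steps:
(-6*(-8))*(-53 + (8/26 - 45/(-58))) = 48*(-53 + (8*(1/26) - 45*(-1/58))) = 48*(-53 + (4/13 + 45/58)) = 48*(-53 + 817/754) = 48*(-39145/754) = -939480/377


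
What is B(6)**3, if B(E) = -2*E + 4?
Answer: -512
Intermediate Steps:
B(E) = 4 - 2*E
B(6)**3 = (4 - 2*6)**3 = (4 - 12)**3 = (-8)**3 = -512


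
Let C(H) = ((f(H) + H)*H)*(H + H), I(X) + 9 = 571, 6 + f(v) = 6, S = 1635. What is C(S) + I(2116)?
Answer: 8741446312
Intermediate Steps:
f(v) = 0 (f(v) = -6 + 6 = 0)
I(X) = 562 (I(X) = -9 + 571 = 562)
C(H) = 2*H**3 (C(H) = ((0 + H)*H)*(H + H) = (H*H)*(2*H) = H**2*(2*H) = 2*H**3)
C(S) + I(2116) = 2*1635**3 + 562 = 2*4370722875 + 562 = 8741445750 + 562 = 8741446312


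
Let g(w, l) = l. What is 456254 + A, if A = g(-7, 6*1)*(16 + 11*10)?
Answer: 457010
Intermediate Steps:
A = 756 (A = (6*1)*(16 + 11*10) = 6*(16 + 110) = 6*126 = 756)
456254 + A = 456254 + 756 = 457010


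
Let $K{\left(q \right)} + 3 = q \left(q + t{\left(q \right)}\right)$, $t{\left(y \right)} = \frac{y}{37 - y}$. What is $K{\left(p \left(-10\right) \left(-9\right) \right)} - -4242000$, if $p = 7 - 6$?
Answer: $\frac{225247041}{53} \approx 4.2499 \cdot 10^{6}$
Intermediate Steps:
$p = 1$
$K{\left(q \right)} = -3 + q \left(q - \frac{q}{-37 + q}\right)$
$K{\left(p \left(-10\right) \left(-9\right) \right)} - -4242000 = \frac{- \left(1 \left(-10\right) \left(-9\right)\right)^{2} + \left(-37 + 1 \left(-10\right) \left(-9\right)\right) \left(-3 + \left(1 \left(-10\right) \left(-9\right)\right)^{2}\right)}{-37 + 1 \left(-10\right) \left(-9\right)} - -4242000 = \frac{- \left(\left(-10\right) \left(-9\right)\right)^{2} + \left(-37 - -90\right) \left(-3 + \left(\left(-10\right) \left(-9\right)\right)^{2}\right)}{-37 - -90} + 4242000 = \frac{- 90^{2} + \left(-37 + 90\right) \left(-3 + 90^{2}\right)}{-37 + 90} + 4242000 = \frac{\left(-1\right) 8100 + 53 \left(-3 + 8100\right)}{53} + 4242000 = \frac{-8100 + 53 \cdot 8097}{53} + 4242000 = \frac{-8100 + 429141}{53} + 4242000 = \frac{1}{53} \cdot 421041 + 4242000 = \frac{421041}{53} + 4242000 = \frac{225247041}{53}$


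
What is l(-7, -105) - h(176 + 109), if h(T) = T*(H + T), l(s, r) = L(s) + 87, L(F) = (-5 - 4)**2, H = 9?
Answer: -83622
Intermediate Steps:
L(F) = 81 (L(F) = (-9)**2 = 81)
l(s, r) = 168 (l(s, r) = 81 + 87 = 168)
h(T) = T*(9 + T)
l(-7, -105) - h(176 + 109) = 168 - (176 + 109)*(9 + (176 + 109)) = 168 - 285*(9 + 285) = 168 - 285*294 = 168 - 1*83790 = 168 - 83790 = -83622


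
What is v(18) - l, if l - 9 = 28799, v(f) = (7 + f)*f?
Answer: -28358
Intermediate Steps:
v(f) = f*(7 + f)
l = 28808 (l = 9 + 28799 = 28808)
v(18) - l = 18*(7 + 18) - 1*28808 = 18*25 - 28808 = 450 - 28808 = -28358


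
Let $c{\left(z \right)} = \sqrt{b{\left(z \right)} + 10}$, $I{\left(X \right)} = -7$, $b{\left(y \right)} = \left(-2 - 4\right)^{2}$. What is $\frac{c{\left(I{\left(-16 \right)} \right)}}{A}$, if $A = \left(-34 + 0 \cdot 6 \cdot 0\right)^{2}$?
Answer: $\frac{\sqrt{46}}{1156} \approx 0.0058671$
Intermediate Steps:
$b{\left(y \right)} = 36$ ($b{\left(y \right)} = \left(-6\right)^{2} = 36$)
$c{\left(z \right)} = \sqrt{46}$ ($c{\left(z \right)} = \sqrt{36 + 10} = \sqrt{46}$)
$A = 1156$ ($A = \left(-34 + 0 \cdot 0\right)^{2} = \left(-34 + 0\right)^{2} = \left(-34\right)^{2} = 1156$)
$\frac{c{\left(I{\left(-16 \right)} \right)}}{A} = \frac{\sqrt{46}}{1156}$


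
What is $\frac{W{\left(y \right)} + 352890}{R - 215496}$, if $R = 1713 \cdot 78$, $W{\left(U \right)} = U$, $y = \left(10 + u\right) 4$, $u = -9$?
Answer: $- \frac{176447}{40941} \approx -4.3098$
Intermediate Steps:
$y = 4$ ($y = \left(10 - 9\right) 4 = 1 \cdot 4 = 4$)
$R = 133614$
$\frac{W{\left(y \right)} + 352890}{R - 215496} = \frac{4 + 352890}{133614 - 215496} = \frac{352894}{-81882} = 352894 \left(- \frac{1}{81882}\right) = - \frac{176447}{40941}$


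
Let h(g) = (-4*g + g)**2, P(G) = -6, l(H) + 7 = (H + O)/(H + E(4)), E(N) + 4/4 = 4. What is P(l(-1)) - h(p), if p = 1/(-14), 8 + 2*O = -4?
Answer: -1185/196 ≈ -6.0459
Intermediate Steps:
O = -6 (O = -4 + (1/2)*(-4) = -4 - 2 = -6)
E(N) = 3 (E(N) = -1 + 4 = 3)
l(H) = -7 + (-6 + H)/(3 + H) (l(H) = -7 + (H - 6)/(H + 3) = -7 + (-6 + H)/(3 + H))
p = -1/14 ≈ -0.071429
h(g) = 9*g**2 (h(g) = (-3*g)**2 = 9*g**2)
P(l(-1)) - h(p) = -6 - 9*(-1/14)**2 = -6 - 9/196 = -1185/196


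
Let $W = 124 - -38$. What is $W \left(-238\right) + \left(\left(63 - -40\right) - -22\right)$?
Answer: $-38431$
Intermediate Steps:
$W = 162$ ($W = 124 + 38 = 162$)
$W \left(-238\right) + \left(\left(63 - -40\right) - -22\right) = 162 \left(-238\right) + \left(\left(63 - -40\right) - -22\right) = -38556 + \left(\left(63 + 40\right) + 22\right) = -38556 + \left(103 + 22\right) = -38556 + 125 = -38431$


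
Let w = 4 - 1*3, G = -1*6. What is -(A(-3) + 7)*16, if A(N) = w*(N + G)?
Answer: 32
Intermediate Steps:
G = -6
w = 1 (w = 4 - 3 = 1)
A(N) = -6 + N (A(N) = 1*(N - 6) = 1*(-6 + N) = -6 + N)
-(A(-3) + 7)*16 = -((-6 - 3) + 7)*16 = -(-9 + 7)*16 = -(-2)*16 = -1*(-32) = 32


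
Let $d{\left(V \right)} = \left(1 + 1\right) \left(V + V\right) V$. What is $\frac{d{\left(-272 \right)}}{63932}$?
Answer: $\frac{73984}{15983} \approx 4.6289$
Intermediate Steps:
$d{\left(V \right)} = 4 V^{2}$ ($d{\left(V \right)} = 2 \cdot 2 V V = 4 V V = 4 V^{2}$)
$\frac{d{\left(-272 \right)}}{63932} = \frac{4 \left(-272\right)^{2}}{63932} = 4 \cdot 73984 \cdot \frac{1}{63932} = 295936 \cdot \frac{1}{63932} = \frac{73984}{15983}$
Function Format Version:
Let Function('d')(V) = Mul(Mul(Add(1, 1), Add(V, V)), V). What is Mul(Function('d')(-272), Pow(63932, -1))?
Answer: Rational(73984, 15983) ≈ 4.6289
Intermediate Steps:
Function('d')(V) = Mul(4, Pow(V, 2)) (Function('d')(V) = Mul(Mul(2, Mul(2, V)), V) = Mul(Mul(4, V), V) = Mul(4, Pow(V, 2)))
Mul(Function('d')(-272), Pow(63932, -1)) = Mul(Mul(4, Pow(-272, 2)), Pow(63932, -1)) = Mul(Mul(4, 73984), Rational(1, 63932)) = Mul(295936, Rational(1, 63932)) = Rational(73984, 15983)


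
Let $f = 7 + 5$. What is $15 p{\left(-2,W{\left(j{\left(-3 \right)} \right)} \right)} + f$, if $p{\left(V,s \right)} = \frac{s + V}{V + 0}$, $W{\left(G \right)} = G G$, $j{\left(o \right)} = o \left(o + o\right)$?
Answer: $-2403$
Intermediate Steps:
$j{\left(o \right)} = 2 o^{2}$ ($j{\left(o \right)} = o 2 o = 2 o^{2}$)
$W{\left(G \right)} = G^{2}$
$f = 12$
$p{\left(V,s \right)} = \frac{V + s}{V}$
$15 p{\left(-2,W{\left(j{\left(-3 \right)} \right)} \right)} + f = 15 \frac{-2 + \left(2 \left(-3\right)^{2}\right)^{2}}{-2} + 12 = 15 \left(- \frac{-2 + \left(2 \cdot 9\right)^{2}}{2}\right) + 12 = 15 \left(- \frac{-2 + 18^{2}}{2}\right) + 12 = 15 \left(- \frac{-2 + 324}{2}\right) + 12 = 15 \left(\left(- \frac{1}{2}\right) 322\right) + 12 = 15 \left(-161\right) + 12 = -2415 + 12 = -2403$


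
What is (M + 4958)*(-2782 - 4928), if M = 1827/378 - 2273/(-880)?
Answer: -3368935643/88 ≈ -3.8283e+7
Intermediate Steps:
M = 19579/2640 (M = 1827*(1/378) - 2273*(-1/880) = 29/6 + 2273/880 = 19579/2640 ≈ 7.4163)
(M + 4958)*(-2782 - 4928) = (19579/2640 + 4958)*(-2782 - 4928) = (13108699/2640)*(-7710) = -3368935643/88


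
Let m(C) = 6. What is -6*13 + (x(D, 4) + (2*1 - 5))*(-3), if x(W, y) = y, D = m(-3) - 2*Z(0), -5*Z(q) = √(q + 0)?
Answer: -81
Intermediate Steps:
Z(q) = -√q/5 (Z(q) = -√(q + 0)/5 = -√q/5)
D = 6 (D = 6 - (-2)*√0/5 = 6 - (-2)*0/5 = 6 - 2*0 = 6 + 0 = 6)
-6*13 + (x(D, 4) + (2*1 - 5))*(-3) = -6*13 + (4 + (2*1 - 5))*(-3) = -78 + (4 + (2 - 5))*(-3) = -78 + (4 - 3)*(-3) = -78 + 1*(-3) = -78 - 3 = -81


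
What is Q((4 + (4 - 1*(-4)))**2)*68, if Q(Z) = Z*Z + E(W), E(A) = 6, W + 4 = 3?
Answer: 1410456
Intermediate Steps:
W = -1 (W = -4 + 3 = -1)
Q(Z) = 6 + Z**2 (Q(Z) = Z*Z + 6 = Z**2 + 6 = 6 + Z**2)
Q((4 + (4 - 1*(-4)))**2)*68 = (6 + ((4 + (4 - 1*(-4)))**2)**2)*68 = (6 + ((4 + (4 + 4))**2)**2)*68 = (6 + ((4 + 8)**2)**2)*68 = (6 + (12**2)**2)*68 = (6 + 144**2)*68 = (6 + 20736)*68 = 20742*68 = 1410456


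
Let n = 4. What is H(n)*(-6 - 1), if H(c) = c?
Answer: -28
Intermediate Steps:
H(n)*(-6 - 1) = 4*(-6 - 1) = 4*(-7) = -28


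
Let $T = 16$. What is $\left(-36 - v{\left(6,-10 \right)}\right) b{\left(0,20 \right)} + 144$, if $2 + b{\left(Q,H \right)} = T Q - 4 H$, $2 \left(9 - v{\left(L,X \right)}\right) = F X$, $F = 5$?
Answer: $5884$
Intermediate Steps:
$v{\left(L,X \right)} = 9 - \frac{5 X}{2}$
$b{\left(Q,H \right)} = -2 - 4 H + 16 Q$ ($b{\left(Q,H \right)} = -2 - \left(- 16 Q + 4 H\right) = -2 - 4 H + 16 Q$)
$\left(-36 - v{\left(6,-10 \right)}\right) b{\left(0,20 \right)} + 144 = \left(-36 - \left(9 - -25\right)\right) \left(-2 - 80 + 16 \cdot 0\right) + 144 = \left(-36 - \left(9 + 25\right)\right) \left(-2 - 80 + 0\right) + 144 = \left(-36 - 34\right) \left(-82\right) + 144 = \left(-70\right) \left(-82\right) + 144 = 5740 + 144 = 5884$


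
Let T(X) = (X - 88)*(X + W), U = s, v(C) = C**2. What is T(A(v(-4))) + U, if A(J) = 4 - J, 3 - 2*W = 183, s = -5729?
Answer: 4471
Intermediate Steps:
U = -5729
W = -90 (W = 3/2 - 1/2*183 = 3/2 - 183/2 = -90)
T(X) = (-90 + X)*(-88 + X) (T(X) = (X - 88)*(X - 90) = (-88 + X)*(-90 + X) = (-90 + X)*(-88 + X))
T(A(v(-4))) + U = (7920 + (4 - 1*(-4)**2)**2 - 178*(4 - 1*(-4)**2)) - 5729 = (7920 + (4 - 1*16)**2 - 178*(4 - 1*16)) - 5729 = (7920 + (4 - 16)**2 - 178*(4 - 16)) - 5729 = (7920 + (-12)**2 - 178*(-12)) - 5729 = (7920 + 144 + 2136) - 5729 = 10200 - 5729 = 4471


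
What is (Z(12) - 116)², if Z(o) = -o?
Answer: 16384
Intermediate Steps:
(Z(12) - 116)² = (-1*12 - 116)² = (-12 - 116)² = (-128)² = 16384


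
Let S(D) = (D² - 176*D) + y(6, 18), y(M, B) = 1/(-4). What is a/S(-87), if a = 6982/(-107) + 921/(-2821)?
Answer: -79179076/27625942981 ≈ -0.0028661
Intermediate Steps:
y(M, B) = -¼
a = -19794769/301847 (a = 6982*(-1/107) + 921*(-1/2821) = -6982/107 - 921/2821 = -19794769/301847 ≈ -65.579)
S(D) = -¼ + D² - 176*D (S(D) = (D² - 176*D) - ¼ = -¼ + D² - 176*D)
a/S(-87) = -19794769/(301847*(-¼ + (-87)² - 176*(-87))) = -19794769/(301847*(-¼ + 7569 + 15312)) = -19794769/(301847*91523/4) = -19794769/301847*4/91523 = -79179076/27625942981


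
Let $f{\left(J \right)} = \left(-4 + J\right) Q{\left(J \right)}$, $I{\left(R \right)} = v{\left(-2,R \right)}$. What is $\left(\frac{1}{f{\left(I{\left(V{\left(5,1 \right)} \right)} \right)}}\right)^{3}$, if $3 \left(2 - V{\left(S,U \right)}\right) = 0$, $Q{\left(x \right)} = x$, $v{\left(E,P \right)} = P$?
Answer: $- \frac{1}{64} \approx -0.015625$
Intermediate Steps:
$V{\left(S,U \right)} = 2$ ($V{\left(S,U \right)} = 2 - 0 = 2 + 0 = 2$)
$I{\left(R \right)} = R$
$f{\left(J \right)} = J \left(-4 + J\right)$ ($f{\left(J \right)} = \left(-4 + J\right) J = J \left(-4 + J\right)$)
$\left(\frac{1}{f{\left(I{\left(V{\left(5,1 \right)} \right)} \right)}}\right)^{3} = \left(\frac{1}{2 \left(-4 + 2\right)}\right)^{3} = \left(\frac{1}{2 \left(-2\right)}\right)^{3} = \left(\frac{1}{-4}\right)^{3} = \left(- \frac{1}{4}\right)^{3} = - \frac{1}{64}$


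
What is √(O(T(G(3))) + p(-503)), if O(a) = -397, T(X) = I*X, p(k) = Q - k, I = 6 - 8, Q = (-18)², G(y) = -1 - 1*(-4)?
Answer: √430 ≈ 20.736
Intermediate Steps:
G(y) = 3 (G(y) = -1 + 4 = 3)
Q = 324
I = -2
p(k) = 324 - k
T(X) = -2*X
√(O(T(G(3))) + p(-503)) = √(-397 + (324 - 1*(-503))) = √(-397 + (324 + 503)) = √(-397 + 827) = √430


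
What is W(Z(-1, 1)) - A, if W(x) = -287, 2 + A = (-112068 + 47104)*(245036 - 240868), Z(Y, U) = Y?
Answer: 270769667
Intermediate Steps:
A = -270769954 (A = -2 + (-112068 + 47104)*(245036 - 240868) = -2 - 64964*4168 = -2 - 270769952 = -270769954)
W(Z(-1, 1)) - A = -287 - 1*(-270769954) = -287 + 270769954 = 270769667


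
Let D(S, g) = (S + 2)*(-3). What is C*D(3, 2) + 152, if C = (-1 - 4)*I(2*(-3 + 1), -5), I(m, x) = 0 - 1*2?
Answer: 2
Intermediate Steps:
I(m, x) = -2 (I(m, x) = 0 - 2 = -2)
D(S, g) = -6 - 3*S (D(S, g) = (2 + S)*(-3) = -6 - 3*S)
C = 10 (C = (-1 - 4)*(-2) = -5*(-2) = 10)
C*D(3, 2) + 152 = 10*(-6 - 3*3) + 152 = 10*(-6 - 9) + 152 = 10*(-15) + 152 = -150 + 152 = 2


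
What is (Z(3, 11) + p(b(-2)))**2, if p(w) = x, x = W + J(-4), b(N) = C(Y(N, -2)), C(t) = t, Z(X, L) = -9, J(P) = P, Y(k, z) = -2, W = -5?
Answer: 324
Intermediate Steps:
b(N) = -2
x = -9 (x = -5 - 4 = -9)
p(w) = -9
(Z(3, 11) + p(b(-2)))**2 = (-9 - 9)**2 = (-18)**2 = 324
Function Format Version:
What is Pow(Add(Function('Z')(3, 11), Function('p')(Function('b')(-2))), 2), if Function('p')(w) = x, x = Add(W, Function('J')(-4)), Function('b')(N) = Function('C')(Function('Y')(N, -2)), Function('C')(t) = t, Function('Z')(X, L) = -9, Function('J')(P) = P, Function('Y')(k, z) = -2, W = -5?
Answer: 324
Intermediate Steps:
Function('b')(N) = -2
x = -9 (x = Add(-5, -4) = -9)
Function('p')(w) = -9
Pow(Add(Function('Z')(3, 11), Function('p')(Function('b')(-2))), 2) = Pow(Add(-9, -9), 2) = Pow(-18, 2) = 324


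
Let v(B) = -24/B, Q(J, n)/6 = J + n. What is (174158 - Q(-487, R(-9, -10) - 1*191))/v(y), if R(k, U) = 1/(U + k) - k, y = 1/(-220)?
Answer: 1692637/50160 ≈ 33.745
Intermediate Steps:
y = -1/220 ≈ -0.0045455
Q(J, n) = 6*J + 6*n (Q(J, n) = 6*(J + n) = 6*J + 6*n)
(174158 - Q(-487, R(-9, -10) - 1*191))/v(y) = (174158 - (6*(-487) + 6*((1 - 1*(-9)² - 1*(-10)*(-9))/(-10 - 9) - 1*191)))/((-24/(-1/220))) = (174158 - (-2922 + 6*((1 - 1*81 - 90)/(-19) - 191)))/((-24*(-220))) = (174158 - (-2922 + 6*(-(1 - 81 - 90)/19 - 191)))/5280 = (174158 - (-2922 + 6*(-1/19*(-170) - 191)))*(1/5280) = (174158 - (-2922 + 6*(170/19 - 191)))*(1/5280) = (174158 - (-2922 + 6*(-3459/19)))*(1/5280) = (174158 - (-2922 - 20754/19))*(1/5280) = (174158 - 1*(-76272/19))*(1/5280) = (174158 + 76272/19)*(1/5280) = (3385274/19)*(1/5280) = 1692637/50160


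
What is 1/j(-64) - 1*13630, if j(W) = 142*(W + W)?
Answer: -247738881/18176 ≈ -13630.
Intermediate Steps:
j(W) = 284*W (j(W) = 142*(2*W) = 284*W)
1/j(-64) - 1*13630 = 1/(284*(-64)) - 1*13630 = 1/(-18176) - 13630 = -1/18176 - 13630 = -247738881/18176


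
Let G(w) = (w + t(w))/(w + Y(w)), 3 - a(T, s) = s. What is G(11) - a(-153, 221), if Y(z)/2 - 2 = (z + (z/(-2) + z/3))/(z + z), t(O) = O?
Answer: 20842/95 ≈ 219.39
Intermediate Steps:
a(T, s) = 3 - s
Y(z) = 29/6 (Y(z) = 4 + 2*((z + (z/(-2) + z/3))/(z + z)) = 4 + 2*((z + (z*(-½) + z*(⅓)))/((2*z))) = 4 + 2*((z + (-z/2 + z/3))*(1/(2*z))) = 4 + 2*((z - z/6)*(1/(2*z))) = 4 + 2*((5*z/6)*(1/(2*z))) = 4 + 2*(5/12) = 4 + ⅚ = 29/6)
G(w) = 2*w/(29/6 + w) (G(w) = (w + w)/(w + 29/6) = (2*w)/(29/6 + w) = 2*w/(29/6 + w))
G(11) - a(-153, 221) = 12*11/(29 + 6*11) - (3 - 1*221) = 12*11/(29 + 66) - (3 - 221) = 12*11/95 - 1*(-218) = 12*11*(1/95) + 218 = 132/95 + 218 = 20842/95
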